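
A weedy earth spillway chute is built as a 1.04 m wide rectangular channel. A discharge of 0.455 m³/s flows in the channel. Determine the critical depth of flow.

y_c = 0.269 m

For a rectangular channel, critical depth y_c = (q²/g)^(1/3) where q = Q/b = 0.455/1.04 = 0.4375 m²/s.
So y_c = (0.4375²/9.81)^(1/3) = 0.269 m.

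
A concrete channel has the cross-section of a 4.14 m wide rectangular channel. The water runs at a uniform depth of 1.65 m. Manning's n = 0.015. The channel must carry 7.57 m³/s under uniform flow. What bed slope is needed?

Flow area A = b·y = 4.14 × 1.65 = 6.831 m². Wetted perimeter P = b + 2y = 4.14 + 2×1.65 = 7.44 m.
Hydraulic radius R = A/P = 6.831/7.44 = 0.9181 m.
From Manning's equation, S = [nQ / (1 A R^(2/3))]² = [0.015 × 7.57 / (1 × 6.831 × 0.9181^(2/3))]² = 0.00031.

S = 0.00031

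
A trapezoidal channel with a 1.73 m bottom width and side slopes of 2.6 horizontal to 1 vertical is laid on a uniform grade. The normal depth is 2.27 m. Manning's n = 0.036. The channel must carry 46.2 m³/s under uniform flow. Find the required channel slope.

With bottom width b = 1.73 m and side slope z = 2.6: A = (b + zy)y = (1.73 + 2.6×2.27)×2.27 = 17.32 m²; P = b + 2y√(1+z²) = 1.73 + 2×2.27×2.786 = 14.38 m.
Hydraulic radius R = A/P = 17.32/14.38 = 1.205 m.
From Manning's equation, S = [nQ / (1 A R^(2/3))]² = [0.036 × 46.2 / (1 × 17.32 × 1.205^(2/3))]² = 0.00719.

S = 0.00719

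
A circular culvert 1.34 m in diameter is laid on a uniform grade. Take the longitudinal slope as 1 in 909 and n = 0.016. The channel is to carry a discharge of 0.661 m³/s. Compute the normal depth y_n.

Manning's equation rearranged: A R^(2/3) = nQ / (1·√S) = 0.016 × 0.661 / (√0.0011) = 0.3189.
Trying y = 0.746 m: A R^(2/3) = 0.4063 — too large.
Trying y = 0.645 m: A R^(2/3) = 0.3187 — ≈ 0.3189.

y_n = 0.645 m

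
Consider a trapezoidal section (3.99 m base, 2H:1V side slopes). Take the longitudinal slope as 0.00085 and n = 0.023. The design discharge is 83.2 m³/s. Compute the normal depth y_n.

y_n = 3.64 m

Manning's equation rearranged: A R^(2/3) = nQ / (1·√S) = 0.023 × 83.2 / (√0.00085) = 65.64.
Try y = 2.61 m: A R^(2/3) = 31.98 — too small.
Try y = 4.08 m: A R^(2/3) = 84.6 — too large.
Try y = 3.64 m: A R^(2/3) = 65.64 — matches.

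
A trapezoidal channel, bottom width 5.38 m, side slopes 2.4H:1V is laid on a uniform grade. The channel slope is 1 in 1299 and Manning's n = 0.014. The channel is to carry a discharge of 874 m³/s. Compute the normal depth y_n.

y_n = 7.52 m

Manning's equation rearranged: A R^(2/3) = nQ / (1·√S) = 0.014 × 874 / (√0.0007698) = 441.
Try y = 5.14 m: A R^(2/3) = 182.4 — short.
Try y = 9.49 m: A R^(2/3) = 769 — over.
Try y = 7.52 m: A R^(2/3) = 441 — close enough.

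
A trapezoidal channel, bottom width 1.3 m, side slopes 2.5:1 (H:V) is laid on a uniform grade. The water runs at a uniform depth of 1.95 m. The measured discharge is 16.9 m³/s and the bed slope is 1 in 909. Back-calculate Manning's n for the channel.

n = 0.024

With bottom width b = 1.3 m and side slope z = 2.5: A = (b + zy)y = (1.3 + 2.5×1.95)×1.95 = 12.04 m²; P = b + 2y√(1+z²) = 1.3 + 2×1.95×2.693 = 11.8 m.
Hydraulic radius R = A/P = 12.04/11.8 = 1.02 m.
Rearranging Manning's equation: n = (1/Q) A R^(2/3) S^(1/2) = (1/16.9) × 12.04 × 1.02^(2/3) × √0.0011 = 0.024.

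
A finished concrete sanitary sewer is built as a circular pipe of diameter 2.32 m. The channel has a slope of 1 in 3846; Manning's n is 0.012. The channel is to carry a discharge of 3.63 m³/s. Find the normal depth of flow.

y_n = 1.75 m

Manning's equation rearranged: A R^(2/3) = nQ / (1·√S) = 0.012 × 3.63 / (√0.00026) = 2.701.
Trying y = 1.33 m: A R^(2/3) = 1.84 — low.
Trying y = 2.05 m: A R^(2/3) = 3.106 — high.
Trying y = 1.75 m: A R^(2/3) = 2.699 — ≈ 2.701.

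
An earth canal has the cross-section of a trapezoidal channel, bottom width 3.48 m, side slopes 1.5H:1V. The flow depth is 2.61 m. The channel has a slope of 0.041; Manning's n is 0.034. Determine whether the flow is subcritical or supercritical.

With bottom width b = 3.48 m and side slope z = 1.5: A = (b + zy)y = (3.48 + 1.5×2.61)×2.61 = 19.3 m²; P = b + 2y√(1+z²) = 3.48 + 2×2.61×1.803 = 12.89 m.
Hydraulic radius R = A/P = 19.3/12.89 = 1.497 m.
V = (1/n) R^(2/3) √S = (1/0.034) × 1.497^(2/3) × √0.041 = 7.794 m/s. Hydraulic depth D_h = A/T = 19.3/11.31 = 1.707 m.
Froude number Fr = V/√(g·D_h) = 7.794/√(9.81×1.707) = 1.9, which is greater than 1, so the flow is supercritical.

supercritical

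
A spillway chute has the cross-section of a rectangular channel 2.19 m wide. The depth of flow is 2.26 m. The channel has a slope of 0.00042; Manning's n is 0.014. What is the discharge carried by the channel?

Q = 5.91 m³/s

Flow area A = b·y = 2.19 × 2.26 = 4.949 m². Wetted perimeter P = b + 2y = 2.19 + 2×2.26 = 6.71 m.
Hydraulic radius R = A/P = 4.949/6.71 = 0.7376 m.
Manning's equation: Q = (1/n) A R^(2/3) S^(1/2) = (1/0.014) × 4.949 × 0.7376^(2/3) × 0.00042^(1/2) = 5.91 m³/s.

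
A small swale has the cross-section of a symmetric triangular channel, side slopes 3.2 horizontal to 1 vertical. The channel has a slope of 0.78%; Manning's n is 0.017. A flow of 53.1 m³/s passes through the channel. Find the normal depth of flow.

y_n = 1.86 m

Manning's equation rearranged: A R^(2/3) = nQ / (1·√S) = 0.017 × 53.1 / (√0.0078) = 10.22.
Trying y = 1.32 m: A R^(2/3) = 4.097 — too small.
Trying y = 2.25 m: A R^(2/3) = 16.99 — too large.
Trying y = 1.86 m: A R^(2/3) = 10.23 — close enough.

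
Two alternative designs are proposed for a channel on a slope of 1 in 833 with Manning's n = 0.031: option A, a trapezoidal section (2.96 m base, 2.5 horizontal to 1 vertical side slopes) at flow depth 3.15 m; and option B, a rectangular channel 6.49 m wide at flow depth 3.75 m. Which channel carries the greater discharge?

Channel A: With bottom width b = 2.96 m and side slope z = 2.5: A = (b + zy)y = (2.96 + 2.5×3.15)×3.15 = 34.13 m²; P = b + 2y√(1+z²) = 2.96 + 2×3.15×2.693 = 19.92 m. Hydraulic radius R = A/P = 34.13/19.92 = 1.713 m. Q_A = (1/0.031)·34.13·1.713^(2/3)·√0.0012 = 54.61 m³/s.
Channel B: Flow area A = b·y = 6.49 × 3.75 = 24.34 m². Wetted perimeter P = b + 2y = 6.49 + 2×3.75 = 13.99 m. Hydraulic radius R = A/P = 24.34/13.99 = 1.74 m. Q_B = (1/0.031)·24.34·1.74^(2/3)·√0.0012 = 39.35 m³/s.
Q_A = 54.61 m³/s vs Q_B = 39.35 m³/s, so channel A carries more.

channel A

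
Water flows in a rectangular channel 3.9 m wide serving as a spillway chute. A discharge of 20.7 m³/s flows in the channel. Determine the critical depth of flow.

y_c = 1.42 m

For a rectangular channel, critical depth y_c = (q²/g)^(1/3) where q = Q/b = 20.7/3.9 = 5.308 m²/s.
So y_c = (5.308²/9.81)^(1/3) = 1.42 m.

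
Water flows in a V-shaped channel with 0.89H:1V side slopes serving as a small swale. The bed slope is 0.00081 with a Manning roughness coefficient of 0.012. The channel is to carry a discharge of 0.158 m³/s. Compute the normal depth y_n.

Manning's equation rearranged: A R^(2/3) = nQ / (1·√S) = 0.012 × 0.158 / (√0.00081) = 0.06662.
Try y = 0.623 m: A R^(2/3) = 0.1209 — too large.
Try y = 0.339 m: A R^(2/3) = 0.02386 — too small.
Try y = 0.498 m: A R^(2/3) = 0.06655 — matches.

y_n = 0.498 m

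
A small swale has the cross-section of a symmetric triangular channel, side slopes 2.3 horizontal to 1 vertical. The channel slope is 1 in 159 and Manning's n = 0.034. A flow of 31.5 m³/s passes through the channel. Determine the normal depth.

y_n = 2.36 m

Manning's equation rearranged: A R^(2/3) = nQ / (1·√S) = 0.034 × 31.5 / (√0.006289) = 13.5.
Trying y = 2.09 m: A R^(2/3) = 9.766 — too small.
Trying y = 2.94 m: A R^(2/3) = 24.26 — too large.
Trying y = 2.36 m: A R^(2/3) = 13.5 — close enough.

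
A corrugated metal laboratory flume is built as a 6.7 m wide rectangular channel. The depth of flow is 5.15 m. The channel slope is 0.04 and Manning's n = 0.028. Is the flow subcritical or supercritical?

Flow area A = b·y = 6.7 × 5.15 = 34.51 m². Wetted perimeter P = b + 2y = 6.7 + 2×5.15 = 17 m.
Hydraulic radius R = A/P = 34.51/17 = 2.03 m.
V = (1/n) R^(2/3) √S = (1/0.028) × 2.03^(2/3) × √0.04 = 11.45 m/s. Hydraulic depth D_h = A/T = 34.51/6.7 = 5.15 m.
Froude number Fr = V/√(g·D_h) = 11.45/√(9.81×5.15) = 1.61, which is greater than 1, so the flow is supercritical.

supercritical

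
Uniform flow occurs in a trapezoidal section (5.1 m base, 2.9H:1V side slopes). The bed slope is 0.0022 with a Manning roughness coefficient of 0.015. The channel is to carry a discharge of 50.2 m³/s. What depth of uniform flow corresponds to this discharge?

Manning's equation rearranged: A R^(2/3) = nQ / (1·√S) = 0.015 × 50.2 / (√0.0022) = 16.05.
Trying y = 1.85 m: A R^(2/3) = 21.58 — over.
Trying y = 1.4 m: A R^(2/3) = 12.28 — short.
Trying y = 1.6 m: A R^(2/3) = 16.05 — ≈ 16.05.

y_n = 1.6 m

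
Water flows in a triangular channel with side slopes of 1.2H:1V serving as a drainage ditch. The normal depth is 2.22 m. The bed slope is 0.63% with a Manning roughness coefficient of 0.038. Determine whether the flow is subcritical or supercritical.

For a triangular section with side slope z = 1.2: A = zy² = 1.2×2.22² = 5.914 m²; P = 2y√(1+z²) = 2×2.22×1.562 = 6.936 m.
Hydraulic radius R = A/P = 5.914/6.936 = 0.8527 m.
V = (1/n) R^(2/3) √S = (1/0.038) × 0.8527^(2/3) × √0.0063 = 1.878 m/s. Hydraulic depth D_h = A/T = 5.914/5.328 = 1.11 m.
Froude number Fr = V/√(g·D_h) = 1.878/√(9.81×1.11) = 0.569, which is less than 1, so the flow is subcritical.

subcritical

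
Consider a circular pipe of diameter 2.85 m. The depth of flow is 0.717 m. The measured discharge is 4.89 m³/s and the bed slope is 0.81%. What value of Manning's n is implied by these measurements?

For a circular section of diameter D = 2.85 m at depth y = 0.717 m, the central angle is θ = 2 arccos(1 − 2y/D) = 2.102 rad. Then A = (D²/8)(θ − sin θ) = 1.258 m² and P = Dθ/2 = 2.995 m.
Hydraulic radius R = A/P = 1.258/2.995 = 0.4201 m.
Rearranging Manning's equation: n = (1/Q) A R^(2/3) S^(1/2) = (1/4.89) × 1.258 × 0.4201^(2/3) × √0.0081 = 0.013.

n = 0.013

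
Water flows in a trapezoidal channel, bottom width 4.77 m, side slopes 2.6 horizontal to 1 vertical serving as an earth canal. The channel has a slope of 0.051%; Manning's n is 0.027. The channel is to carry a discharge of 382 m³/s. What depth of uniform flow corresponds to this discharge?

Manning's equation rearranged: A R^(2/3) = nQ / (1·√S) = 0.027 × 382 / (√0.00051) = 456.7.
Trying y = 5.65 m: A R^(2/3) = 230.4 — short.
Trying y = 9.59 m: A R^(2/3) = 821.2 — over.
Trying y = 7.53 m: A R^(2/3) = 456.1 — matches.

y_n = 7.53 m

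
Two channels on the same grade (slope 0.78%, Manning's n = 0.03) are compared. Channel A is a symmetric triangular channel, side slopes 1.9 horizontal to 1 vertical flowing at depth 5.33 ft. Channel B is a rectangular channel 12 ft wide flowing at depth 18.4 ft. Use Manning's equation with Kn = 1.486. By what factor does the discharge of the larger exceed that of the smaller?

Channel A: For a triangular section with side slope z = 1.9: A = zy² = 1.9×5.33² = 53.98 ft²; P = 2y√(1+z²) = 2×5.33×2.147 = 22.89 ft. Hydraulic radius R = A/P = 53.98/22.89 = 2.358 ft. Q_A = (1.486/0.03)·53.98·2.358^(2/3)·√0.0078 = 418.4 ft³/s.
Channel B: Flow area A = b·y = 12 × 18.4 = 220.8 ft². Wetted perimeter P = b + 2y = 12 + 2×18.4 = 48.8 ft. Hydraulic radius R = A/P = 220.8/48.8 = 4.525 ft. Q_B = (1.486/0.03)·220.8·4.525^(2/3)·√0.0078 = 2642 ft³/s.
The larger discharge is 2642 ft³/s and the smaller is 418.4 ft³/s; the ratio is 6.32.

6.32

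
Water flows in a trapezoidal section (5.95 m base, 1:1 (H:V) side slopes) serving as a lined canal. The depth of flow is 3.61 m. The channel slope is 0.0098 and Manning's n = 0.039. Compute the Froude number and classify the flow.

subcritical

With bottom width b = 5.95 m and side slope z = 1: A = (b + zy)y = (5.95 + 1×3.61)×3.61 = 34.51 m²; P = b + 2y√(1+z²) = 5.95 + 2×3.61×1.414 = 16.16 m.
Hydraulic radius R = A/P = 34.51/16.16 = 2.136 m.
V = (1/n) R^(2/3) √S = (1/0.039) × 2.136^(2/3) × √0.0098 = 4.209 m/s. Hydraulic depth D_h = A/T = 34.51/13.17 = 2.62 m.
Froude number Fr = V/√(g·D_h) = 4.209/√(9.81×2.62) = 0.83, which is less than 1, so the flow is subcritical.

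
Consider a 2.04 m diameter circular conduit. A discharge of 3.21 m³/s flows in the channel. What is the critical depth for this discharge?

y_c = 0.847 m

At critical depth, Q² T / (g A³) = 1, i.e. A³/T = Q²/g = 3.21²/9.81 = 1.05.
Trying y = 0.646 m: A³/T = 0.3699 — low.
Trying y = 0.847 m: A³/T = 1.051 — close enough.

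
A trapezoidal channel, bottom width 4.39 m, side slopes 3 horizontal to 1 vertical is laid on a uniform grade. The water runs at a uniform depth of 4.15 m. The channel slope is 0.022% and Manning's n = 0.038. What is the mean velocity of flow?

With bottom width b = 4.39 m and side slope z = 3: A = (b + zy)y = (4.39 + 3×4.15)×4.15 = 69.89 m²; P = b + 2y√(1+z²) = 4.39 + 2×4.15×3.162 = 30.64 m.
Hydraulic radius R = A/P = 69.89/30.64 = 2.281 m.
From Manning's equation, V = (1/n) R^(2/3) S^(1/2) = (1/0.038) × 2.281^(2/3) × 0.00022^(1/2) = 0.676 m/s.

V = 0.676 m/s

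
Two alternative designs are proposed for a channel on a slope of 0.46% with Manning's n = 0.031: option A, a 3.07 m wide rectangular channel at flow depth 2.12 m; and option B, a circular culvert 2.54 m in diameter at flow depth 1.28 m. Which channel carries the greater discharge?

Channel A: Flow area A = b·y = 3.07 × 2.12 = 6.508 m². Wetted perimeter P = b + 2y = 3.07 + 2×2.12 = 7.31 m. Hydraulic radius R = A/P = 6.508/7.31 = 0.8903 m. Q_A = (1/0.031)·6.508·0.8903^(2/3)·√0.0046 = 13.18 m³/s.
Channel B: For a circular section of diameter D = 2.54 m at depth y = 1.28 m, the central angle is θ = 2 arccos(1 − 2y/D) = 3.157 rad. Then A = (D²/8)(θ − sin θ) = 2.559 m² and P = Dθ/2 = 4.01 m. Hydraulic radius R = A/P = 2.559/4.01 = 0.6382 m. Q_B = (1/0.031)·2.559·0.6382^(2/3)·√0.0046 = 4.15 m³/s.
Q_A = 13.18 m³/s vs Q_B = 4.15 m³/s, so channel A carries more.

channel A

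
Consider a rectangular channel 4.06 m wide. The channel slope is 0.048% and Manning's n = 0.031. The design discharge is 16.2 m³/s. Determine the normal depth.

y_n = 4.51 m

Manning's equation rearranged: A R^(2/3) = nQ / (1·√S) = 0.031 × 16.2 / (√0.00048) = 22.92.
Trying y = 5.31 m: A R^(2/3) = 27.85 — too large.
Trying y = 3.56 m: A R^(2/3) = 17.15 — too small.
Trying y = 4.51 m: A R^(2/3) = 22.91 — ≈ 22.92.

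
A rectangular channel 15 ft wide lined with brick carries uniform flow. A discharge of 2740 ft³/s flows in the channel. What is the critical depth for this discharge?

For a rectangular channel, critical depth y_c = (q²/g)^(1/3) where q = Q/b = 2740/15 = 182.7 ft²/s.
So y_c = (182.7²/32.2)^(1/3) = 10.1 ft.

y_c = 10.1 ft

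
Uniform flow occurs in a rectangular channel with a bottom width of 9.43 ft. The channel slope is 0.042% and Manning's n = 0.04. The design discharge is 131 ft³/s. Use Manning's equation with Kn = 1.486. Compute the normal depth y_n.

y_n = 8.67 ft

Manning's equation rearranged: A R^(2/3) = nQ / (1.486·√S) = 0.04 × 131 / (1.486 × √0.00042) = 172.1.
Try y = 6.17 ft: A R^(2/3) = 112.1 — low.
Try y = 8.67 ft: A R^(2/3) = 172.1 — close enough.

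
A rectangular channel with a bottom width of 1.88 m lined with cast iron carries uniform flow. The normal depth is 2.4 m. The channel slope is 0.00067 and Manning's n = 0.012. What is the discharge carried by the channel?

Q = 7.49 m³/s

Flow area A = b·y = 1.88 × 2.4 = 4.512 m². Wetted perimeter P = b + 2y = 1.88 + 2×2.4 = 6.68 m.
Hydraulic radius R = A/P = 4.512/6.68 = 0.6754 m.
Manning's equation: Q = (1/n) A R^(2/3) S^(1/2) = (1/0.012) × 4.512 × 0.6754^(2/3) × 0.00067^(1/2) = 7.49 m³/s.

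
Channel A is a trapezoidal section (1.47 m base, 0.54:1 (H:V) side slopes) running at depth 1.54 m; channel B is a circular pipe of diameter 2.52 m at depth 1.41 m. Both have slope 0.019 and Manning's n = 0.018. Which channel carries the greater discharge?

Channel A: With bottom width b = 1.47 m and side slope z = 0.54: A = (b + zy)y = (1.47 + 0.54×1.54)×1.54 = 3.544 m²; P = b + 2y√(1+z²) = 1.47 + 2×1.54×1.136 = 4.97 m. Hydraulic radius R = A/P = 3.544/4.97 = 0.7131 m. Q_A = (1/0.018)·3.544·0.7131^(2/3)·√0.019 = 21.67 m³/s.
Channel B: For a circular section of diameter D = 2.52 m at depth y = 1.41 m, the central angle is θ = 2 arccos(1 − 2y/D) = 3.38 rad. Then A = (D²/8)(θ − sin θ) = 2.871 m² and P = Dθ/2 = 4.259 m. Hydraulic radius R = A/P = 2.871/4.259 = 0.6741 m. Q_B = (1/0.018)·2.871·0.6741^(2/3)·√0.019 = 16.9 m³/s.
Q_A = 21.67 m³/s vs Q_B = 16.9 m³/s, so channel A carries more.

channel A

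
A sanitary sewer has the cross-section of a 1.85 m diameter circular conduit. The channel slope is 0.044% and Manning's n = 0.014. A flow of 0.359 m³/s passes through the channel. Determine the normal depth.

Manning's equation rearranged: A R^(2/3) = nQ / (1·√S) = 0.014 × 0.359 / (√0.00044) = 0.2396.
Try y = 0.412 m: A R^(2/3) = 0.1749 — short.
Try y = 0.573 m: A R^(2/3) = 0.3348 — over.
Try y = 0.483 m: A R^(2/3) = 0.2399 — close enough.

y_n = 0.483 m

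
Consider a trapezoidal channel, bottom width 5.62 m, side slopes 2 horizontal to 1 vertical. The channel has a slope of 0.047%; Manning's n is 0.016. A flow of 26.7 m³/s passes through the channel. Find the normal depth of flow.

Manning's equation rearranged: A R^(2/3) = nQ / (1·√S) = 0.016 × 26.7 / (√0.00047) = 19.71.
Try y = 2.29 m: A R^(2/3) = 30.23 — high.
Try y = 1.38 m: A R^(2/3) = 11.42 — low.
Try y = 1.84 m: A R^(2/3) = 19.7 — close enough.

y_n = 1.84 m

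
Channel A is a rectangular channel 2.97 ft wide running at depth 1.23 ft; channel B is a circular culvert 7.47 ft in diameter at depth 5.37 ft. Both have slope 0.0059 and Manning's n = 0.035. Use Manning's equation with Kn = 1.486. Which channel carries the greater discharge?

channel B

Channel A: Flow area A = b·y = 2.97 × 1.23 = 3.653 ft². Wetted perimeter P = b + 2y = 2.97 + 2×1.23 = 5.43 ft. Hydraulic radius R = A/P = 3.653/5.43 = 0.6728 ft. Q_A = (1.486/0.035)·3.653·0.6728^(2/3)·√0.0059 = 9.147 ft³/s.
Channel B: For a circular section of diameter D = 7.47 ft at depth y = 5.37 ft, the central angle is θ = 2 arccos(1 − 2y/D) = 4.048 rad. Then A = (D²/8)(θ − sin θ) = 33.72 ft² and P = Dθ/2 = 15.12 ft. Hydraulic radius R = A/P = 33.72/15.12 = 2.231 ft. Q_B = (1.486/0.035)·33.72·2.231^(2/3)·√0.0059 = 187.8 ft³/s.
Q_A = 9.147 ft³/s vs Q_B = 187.8 ft³/s, so channel B carries more.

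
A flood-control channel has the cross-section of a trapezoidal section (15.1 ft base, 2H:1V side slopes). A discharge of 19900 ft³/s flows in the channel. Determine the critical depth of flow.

y_c = 19.4 ft

At critical depth, Q² T / (g A³) = 1, i.e. A³/T = Q²/g = 19900²/32.2 = 12300000.
Trying y = 14.1 ft: A³/T = 3183000 — too small.
Trying y = 24.2 ft: A³/T = 32430000 — too large.
Trying y = 19.4 ft: A³/T = 12330000 — ≈ 12300000.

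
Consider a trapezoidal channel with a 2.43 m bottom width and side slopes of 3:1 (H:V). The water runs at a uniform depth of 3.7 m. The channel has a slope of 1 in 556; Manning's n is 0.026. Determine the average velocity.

V = 2.54 m/s

With bottom width b = 2.43 m and side slope z = 3: A = (b + zy)y = (2.43 + 3×3.7)×3.7 = 50.06 m²; P = b + 2y√(1+z²) = 2.43 + 2×3.7×3.162 = 25.83 m.
Hydraulic radius R = A/P = 50.06/25.83 = 1.938 m.
From Manning's equation, V = (1/n) R^(2/3) S^(1/2) = (1/0.026) × 1.938^(2/3) × 0.001799^(1/2) = 2.54 m/s.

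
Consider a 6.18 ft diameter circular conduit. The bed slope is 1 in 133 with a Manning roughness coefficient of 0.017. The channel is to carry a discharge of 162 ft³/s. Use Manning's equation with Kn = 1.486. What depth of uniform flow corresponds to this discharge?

y_n = 3.21 ft

Manning's equation rearranged: A R^(2/3) = nQ / (1.486·√S) = 0.017 × 162 / (1.486 × √0.007519) = 21.37.
Try y = 2.56 ft: A R^(2/3) = 14.4 — short.
Try y = 3.97 ft: A R^(2/3) = 29.81 — over.
Try y = 3.21 ft: A R^(2/3) = 21.37 — matches.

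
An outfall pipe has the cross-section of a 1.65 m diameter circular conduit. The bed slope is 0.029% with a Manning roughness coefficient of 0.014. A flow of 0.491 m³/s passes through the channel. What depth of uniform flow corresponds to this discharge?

y_n = 0.664 m

Manning's equation rearranged: A R^(2/3) = nQ / (1·√S) = 0.014 × 0.491 / (√0.00029) = 0.4037.
Try y = 0.569 m: A R^(2/3) = 0.303 — low.
Try y = 0.848 m: A R^(2/3) = 0.6206 — high.
Try y = 0.664 m: A R^(2/3) = 0.4037 — matches.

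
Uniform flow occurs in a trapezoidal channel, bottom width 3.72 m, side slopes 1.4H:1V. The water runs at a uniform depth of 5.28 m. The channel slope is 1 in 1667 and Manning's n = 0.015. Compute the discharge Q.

Q = 185 m³/s

With bottom width b = 3.72 m and side slope z = 1.4: A = (b + zy)y = (3.72 + 1.4×5.28)×5.28 = 58.67 m²; P = b + 2y√(1+z²) = 3.72 + 2×5.28×1.72 = 21.89 m.
Hydraulic radius R = A/P = 58.67/21.89 = 2.681 m.
Manning's equation: Q = (1/n) A R^(2/3) S^(1/2) = (1/0.015) × 58.67 × 2.681^(2/3) × 0.0005999^(1/2) = 185 m³/s.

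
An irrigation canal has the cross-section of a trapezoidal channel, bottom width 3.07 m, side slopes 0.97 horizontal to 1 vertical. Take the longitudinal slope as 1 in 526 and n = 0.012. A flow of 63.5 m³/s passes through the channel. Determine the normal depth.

Manning's equation rearranged: A R^(2/3) = nQ / (1·√S) = 0.012 × 63.5 / (√0.001901) = 17.48.
Trying y = 3.16 m: A R^(2/3) = 26.88 — over.
Trying y = 2.54 m: A R^(2/3) = 17.47 — close enough.

y_n = 2.54 m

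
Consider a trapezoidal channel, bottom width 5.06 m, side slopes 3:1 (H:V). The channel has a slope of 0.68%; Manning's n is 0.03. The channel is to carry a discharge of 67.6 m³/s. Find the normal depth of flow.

y_n = 1.96 m

Manning's equation rearranged: A R^(2/3) = nQ / (1·√S) = 0.03 × 67.6 / (√0.0068) = 24.59.
At y = 2.28 m: A R^(2/3) = 33.84 — high.
At y = 1.35 m: A R^(2/3) = 11.5 — low.
At y = 1.96 m: A R^(2/3) = 24.59 — matches.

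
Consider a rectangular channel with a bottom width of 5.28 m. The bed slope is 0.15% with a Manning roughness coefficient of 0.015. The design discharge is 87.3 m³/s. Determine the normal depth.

Manning's equation rearranged: A R^(2/3) = nQ / (1·√S) = 0.015 × 87.3 / (√0.0015) = 33.81.
Trying y = 3.79 m: A R^(2/3) = 26.87 — short.
Trying y = 5.67 m: A R^(2/3) = 44.32 — over.
Trying y = 4.55 m: A R^(2/3) = 33.82 — matches.

y_n = 4.55 m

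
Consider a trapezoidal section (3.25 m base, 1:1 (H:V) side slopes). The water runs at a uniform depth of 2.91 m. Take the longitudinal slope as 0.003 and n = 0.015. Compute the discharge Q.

Q = 88.1 m³/s

With bottom width b = 3.25 m and side slope z = 1: A = (b + zy)y = (3.25 + 1×2.91)×2.91 = 17.93 m²; P = b + 2y√(1+z²) = 3.25 + 2×2.91×1.414 = 11.48 m.
Hydraulic radius R = A/P = 17.93/11.48 = 1.561 m.
Manning's equation: Q = (1/n) A R^(2/3) S^(1/2) = (1/0.015) × 17.93 × 1.561^(2/3) × 0.003^(1/2) = 88.1 m³/s.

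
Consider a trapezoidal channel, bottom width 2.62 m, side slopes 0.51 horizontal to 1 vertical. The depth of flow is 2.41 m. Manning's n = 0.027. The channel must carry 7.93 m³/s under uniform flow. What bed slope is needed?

With bottom width b = 2.62 m and side slope z = 0.51: A = (b + zy)y = (2.62 + 0.51×2.41)×2.41 = 9.276 m²; P = b + 2y√(1+z²) = 2.62 + 2×2.41×1.123 = 8.031 m.
Hydraulic radius R = A/P = 9.276/8.031 = 1.155 m.
From Manning's equation, S = [nQ / (1 A R^(2/3))]² = [0.027 × 7.93 / (1 × 9.276 × 1.155^(2/3))]² = 0.00044.

S = 0.00044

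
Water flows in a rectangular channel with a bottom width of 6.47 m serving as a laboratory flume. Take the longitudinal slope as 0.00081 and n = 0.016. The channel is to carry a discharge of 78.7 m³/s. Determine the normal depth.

Manning's equation rearranged: A R^(2/3) = nQ / (1·√S) = 0.016 × 78.7 / (√0.00081) = 44.24.
Trying y = 3.25 m: A R^(2/3) = 29.02 — short.
Trying y = 5.39 m: A R^(2/3) = 55.76 — over.
Trying y = 4.49 m: A R^(2/3) = 44.26 — matches.

y_n = 4.49 m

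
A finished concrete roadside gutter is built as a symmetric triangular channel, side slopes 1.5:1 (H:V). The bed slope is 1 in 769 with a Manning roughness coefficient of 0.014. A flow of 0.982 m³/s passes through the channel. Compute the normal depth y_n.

Manning's equation rearranged: A R^(2/3) = nQ / (1·√S) = 0.014 × 0.982 / (√0.0013) = 0.3812.
Try y = 0.872 m: A R^(2/3) = 0.5802 — high.
Try y = 0.622 m: A R^(2/3) = 0.2357 — low.
Try y = 0.745 m: A R^(2/3) = 0.3813 — ≈ 0.3812.

y_n = 0.745 m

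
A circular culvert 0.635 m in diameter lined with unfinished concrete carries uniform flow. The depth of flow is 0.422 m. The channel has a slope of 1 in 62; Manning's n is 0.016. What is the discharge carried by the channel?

Q = 0.575 m³/s

For a circular section of diameter D = 0.635 m at depth y = 0.422 m, the central angle is θ = 2 arccos(1 − 2y/D) = 3.812 rad. Then A = (D²/8)(θ − sin θ) = 0.2235 m² and P = Dθ/2 = 1.21 m.
Hydraulic radius R = A/P = 0.2235/1.21 = 0.1846 m.
Manning's equation: Q = (1/n) A R^(2/3) S^(1/2) = (1/0.016) × 0.2235 × 0.1846^(2/3) × 0.01613^(1/2) = 0.575 m³/s.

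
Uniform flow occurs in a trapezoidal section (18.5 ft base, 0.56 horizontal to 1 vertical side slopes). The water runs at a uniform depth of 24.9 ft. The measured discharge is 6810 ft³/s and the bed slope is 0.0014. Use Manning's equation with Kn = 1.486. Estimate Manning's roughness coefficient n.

n = 0.032

With bottom width b = 18.5 ft and side slope z = 0.56: A = (b + zy)y = (18.5 + 0.56×24.9)×24.9 = 807.9 ft²; P = b + 2y√(1+z²) = 18.5 + 2×24.9×1.146 = 75.58 ft.
Hydraulic radius R = A/P = 807.9/75.58 = 10.69 ft.
Rearranging Manning's equation: n = (1.486/Q) A R^(2/3) S^(1/2) = (1.486/6810) × 807.9 × 10.69^(2/3) × √0.0014 = 0.032.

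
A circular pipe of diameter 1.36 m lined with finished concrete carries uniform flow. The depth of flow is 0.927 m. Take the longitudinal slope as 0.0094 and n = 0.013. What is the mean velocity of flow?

For a circular section of diameter D = 1.36 m at depth y = 0.927 m, the central angle is θ = 2 arccos(1 − 2y/D) = 3.885 rad. Then A = (D²/8)(θ − sin θ) = 1.055 m² and P = Dθ/2 = 2.642 m.
Hydraulic radius R = A/P = 1.055/2.642 = 0.3992 m.
From Manning's equation, V = (1/n) R^(2/3) S^(1/2) = (1/0.013) × 0.3992^(2/3) × 0.0094^(1/2) = 4.04 m/s.

V = 4.04 m/s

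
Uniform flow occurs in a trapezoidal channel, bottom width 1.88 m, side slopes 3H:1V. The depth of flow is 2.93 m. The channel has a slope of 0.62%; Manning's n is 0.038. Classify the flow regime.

subcritical

With bottom width b = 1.88 m and side slope z = 3: A = (b + zy)y = (1.88 + 3×2.93)×2.93 = 31.26 m²; P = b + 2y√(1+z²) = 1.88 + 2×2.93×3.162 = 20.41 m.
Hydraulic radius R = A/P = 31.26/20.41 = 1.532 m.
V = (1/n) R^(2/3) √S = (1/0.038) × 1.532^(2/3) × √0.0062 = 2.753 m/s. Hydraulic depth D_h = A/T = 31.26/19.46 = 1.607 m.
Froude number Fr = V/√(g·D_h) = 2.753/√(9.81×1.607) = 0.694, which is less than 1, so the flow is subcritical.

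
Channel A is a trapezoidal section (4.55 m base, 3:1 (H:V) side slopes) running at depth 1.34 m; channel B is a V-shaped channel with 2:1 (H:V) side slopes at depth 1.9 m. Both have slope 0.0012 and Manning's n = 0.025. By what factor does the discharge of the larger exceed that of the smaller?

1.63

Channel A: With bottom width b = 4.55 m and side slope z = 3: A = (b + zy)y = (4.55 + 3×1.34)×1.34 = 11.48 m²; P = b + 2y√(1+z²) = 4.55 + 2×1.34×3.162 = 13.02 m. Hydraulic radius R = A/P = 11.48/13.02 = 0.8817 m. Q_A = (1/0.025)·11.48·0.8817^(2/3)·√0.0012 = 14.63 m³/s.
Channel B: For a triangular section with side slope z = 2: A = zy² = 2×1.9² = 7.22 m²; P = 2y√(1+z²) = 2×1.9×2.236 = 8.497 m. Hydraulic radius R = A/P = 7.22/8.497 = 0.8497 m. Q_B = (1/0.025)·7.22·0.8497^(2/3)·√0.0012 = 8.975 m³/s.
The larger discharge is 14.63 m³/s and the smaller is 8.975 m³/s; the ratio is 1.63.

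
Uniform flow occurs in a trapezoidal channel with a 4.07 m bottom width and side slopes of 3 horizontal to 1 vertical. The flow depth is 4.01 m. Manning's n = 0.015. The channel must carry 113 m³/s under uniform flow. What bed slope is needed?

S = 0.000242

With bottom width b = 4.07 m and side slope z = 3: A = (b + zy)y = (4.07 + 3×4.01)×4.01 = 64.56 m²; P = b + 2y√(1+z²) = 4.07 + 2×4.01×3.162 = 29.43 m.
Hydraulic radius R = A/P = 64.56/29.43 = 2.194 m.
From Manning's equation, S = [nQ / (1 A R^(2/3))]² = [0.015 × 113 / (1 × 64.56 × 2.194^(2/3))]² = 0.000242.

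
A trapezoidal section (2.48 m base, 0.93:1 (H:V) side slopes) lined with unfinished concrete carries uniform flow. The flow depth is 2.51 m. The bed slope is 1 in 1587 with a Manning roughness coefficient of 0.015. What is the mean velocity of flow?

With bottom width b = 2.48 m and side slope z = 0.93: A = (b + zy)y = (2.48 + 0.93×2.51)×2.51 = 12.08 m²; P = b + 2y√(1+z²) = 2.48 + 2×2.51×1.366 = 9.335 m.
Hydraulic radius R = A/P = 12.08/9.335 = 1.294 m.
From Manning's equation, V = (1/n) R^(2/3) S^(1/2) = (1/0.015) × 1.294^(2/3) × 0.0006301^(1/2) = 1.99 m/s.

V = 1.99 m/s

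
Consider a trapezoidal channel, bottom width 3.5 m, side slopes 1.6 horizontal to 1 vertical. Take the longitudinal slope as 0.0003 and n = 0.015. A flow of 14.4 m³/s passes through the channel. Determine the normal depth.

y_n = 1.81 m

Manning's equation rearranged: A R^(2/3) = nQ / (1·√S) = 0.015 × 14.4 / (√0.0003) = 12.47.
At y = 1.48 m: A R^(2/3) = 8.428 — too small.
At y = 2.05 m: A R^(2/3) = 16.02 — too large.
At y = 1.81 m: A R^(2/3) = 12.49 — ≈ 12.47.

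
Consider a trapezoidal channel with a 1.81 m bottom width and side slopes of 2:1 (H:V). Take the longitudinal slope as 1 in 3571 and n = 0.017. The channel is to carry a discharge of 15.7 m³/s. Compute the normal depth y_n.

y_n = 2.25 m

Manning's equation rearranged: A R^(2/3) = nQ / (1·√S) = 0.017 × 15.7 / (√0.00028) = 15.95.
Trying y = 2.82 m: A R^(2/3) = 27 — over.
Trying y = 1.63 m: A R^(2/3) = 7.75 — short.
Trying y = 2.25 m: A R^(2/3) = 16 — close enough.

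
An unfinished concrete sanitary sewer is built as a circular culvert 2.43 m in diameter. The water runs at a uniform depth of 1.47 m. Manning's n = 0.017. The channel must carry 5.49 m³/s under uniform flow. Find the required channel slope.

For a circular section of diameter D = 2.43 m at depth y = 1.47 m, the central angle is θ = 2 arccos(1 − 2y/D) = 3.564 rad. Then A = (D²/8)(θ − sin θ) = 2.934 m² and P = Dθ/2 = 4.331 m.
Hydraulic radius R = A/P = 2.934/4.331 = 0.6774 m.
From Manning's equation, S = [nQ / (1 A R^(2/3))]² = [0.017 × 5.49 / (1 × 2.934 × 0.6774^(2/3))]² = 0.0017.

S = 0.0017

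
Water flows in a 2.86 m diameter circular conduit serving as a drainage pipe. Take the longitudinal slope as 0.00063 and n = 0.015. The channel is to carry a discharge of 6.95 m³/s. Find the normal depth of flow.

Manning's equation rearranged: A R^(2/3) = nQ / (1·√S) = 0.015 × 6.95 / (√0.00063) = 4.153.
At y = 1.67 m: A R^(2/3) = 3.309 — low.
At y = 2.37 m: A R^(2/3) = 5.186 — high.
At y = 1.95 m: A R^(2/3) = 4.153 — close enough.

y_n = 1.95 m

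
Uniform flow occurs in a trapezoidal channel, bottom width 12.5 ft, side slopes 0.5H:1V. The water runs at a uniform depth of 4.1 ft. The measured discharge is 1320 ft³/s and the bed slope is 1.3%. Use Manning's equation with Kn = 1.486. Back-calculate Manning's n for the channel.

With bottom width b = 12.5 ft and side slope z = 0.5: A = (b + zy)y = (12.5 + 0.5×4.1)×4.1 = 59.66 ft²; P = b + 2y√(1+z²) = 12.5 + 2×4.1×1.118 = 21.67 ft.
Hydraulic radius R = A/P = 59.66/21.67 = 2.753 ft.
Rearranging Manning's equation: n = (1.486/Q) A R^(2/3) S^(1/2) = (1.486/1320) × 59.66 × 2.753^(2/3) × √0.013 = 0.015.

n = 0.015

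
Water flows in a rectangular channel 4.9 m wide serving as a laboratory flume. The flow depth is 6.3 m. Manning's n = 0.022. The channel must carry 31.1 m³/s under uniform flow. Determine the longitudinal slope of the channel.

Flow area A = b·y = 4.9 × 6.3 = 30.87 m². Wetted perimeter P = b + 2y = 4.9 + 2×6.3 = 17.5 m.
Hydraulic radius R = A/P = 30.87/17.5 = 1.764 m.
From Manning's equation, S = [nQ / (1 A R^(2/3))]² = [0.022 × 31.1 / (1 × 30.87 × 1.764^(2/3))]² = 0.00023.

S = 0.00023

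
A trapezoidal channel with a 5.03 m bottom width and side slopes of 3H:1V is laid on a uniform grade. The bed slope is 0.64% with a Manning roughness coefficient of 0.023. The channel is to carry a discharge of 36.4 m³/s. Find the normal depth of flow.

Manning's equation rearranged: A R^(2/3) = nQ / (1·√S) = 0.023 × 36.4 / (√0.0064) = 10.46.
Trying y = 1.57 m: A R^(2/3) = 15.52 — too large.
Trying y = 1.12 m: A R^(2/3) = 7.933 — too small.
Trying y = 1.29 m: A R^(2/3) = 10.47 — matches.

y_n = 1.29 m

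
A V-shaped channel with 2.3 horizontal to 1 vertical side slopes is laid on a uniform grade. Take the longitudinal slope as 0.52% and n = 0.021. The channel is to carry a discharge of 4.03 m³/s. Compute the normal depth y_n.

y_n = 0.944 m

Manning's equation rearranged: A R^(2/3) = nQ / (1·√S) = 0.021 × 4.03 / (√0.0052) = 1.174.
Try y = 0.658 m: A R^(2/3) = 0.448 — low.
Try y = 1.04 m: A R^(2/3) = 1.518 — high.
Try y = 0.944 m: A R^(2/3) = 1.173 — ≈ 1.174.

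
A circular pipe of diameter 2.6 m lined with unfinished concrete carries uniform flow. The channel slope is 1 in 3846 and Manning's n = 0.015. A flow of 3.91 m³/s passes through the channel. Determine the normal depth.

y_n = 1.95 m

Manning's equation rearranged: A R^(2/3) = nQ / (1·√S) = 0.015 × 3.91 / (√0.00026) = 3.637.
Trying y = 1.66 m: A R^(2/3) = 2.937 — too small.
Trying y = 2.38 m: A R^(2/3) = 4.271 — too large.
Trying y = 1.95 m: A R^(2/3) = 3.633 — matches.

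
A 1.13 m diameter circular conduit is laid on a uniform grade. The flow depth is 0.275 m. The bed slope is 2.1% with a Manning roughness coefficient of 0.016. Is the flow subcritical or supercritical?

For a circular section of diameter D = 1.13 m at depth y = 0.275 m, the central angle is θ = 2 arccos(1 − 2y/D) = 2.064 rad. Then A = (D²/8)(θ − sin θ) = 0.1888 m² and P = Dθ/2 = 1.166 m.
Hydraulic radius R = A/P = 0.1888/1.166 = 0.1619 m.
V = (1/n) R^(2/3) √S = (1/0.016) × 0.1619^(2/3) × √0.021 = 2.69 m/s. Hydraulic depth D_h = A/T = 0.1888/0.9698 = 0.1946 m.
Froude number Fr = V/√(g·D_h) = 2.69/√(9.81×0.1946) = 1.95, which is greater than 1, so the flow is supercritical.

supercritical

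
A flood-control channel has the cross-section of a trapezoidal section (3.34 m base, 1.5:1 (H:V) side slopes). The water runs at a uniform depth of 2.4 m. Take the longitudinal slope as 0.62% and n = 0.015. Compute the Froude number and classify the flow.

With bottom width b = 3.34 m and side slope z = 1.5: A = (b + zy)y = (3.34 + 1.5×2.4)×2.4 = 16.66 m²; P = b + 2y√(1+z²) = 3.34 + 2×2.4×1.803 = 11.99 m.
Hydraulic radius R = A/P = 16.66/11.99 = 1.389 m.
V = (1/n) R^(2/3) √S = (1/0.015) × 1.389^(2/3) × √0.0062 = 6.534 m/s. Hydraulic depth D_h = A/T = 16.66/10.54 = 1.58 m.
Froude number Fr = V/√(g·D_h) = 6.534/√(9.81×1.58) = 1.66, which is greater than 1, so the flow is supercritical.

supercritical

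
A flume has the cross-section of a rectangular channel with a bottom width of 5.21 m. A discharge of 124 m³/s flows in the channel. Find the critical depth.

y_c = 3.87 m

For a rectangular channel, critical depth y_c = (q²/g)^(1/3) where q = Q/b = 124/5.21 = 23.8 m²/s.
So y_c = (23.8²/9.81)^(1/3) = 3.87 m.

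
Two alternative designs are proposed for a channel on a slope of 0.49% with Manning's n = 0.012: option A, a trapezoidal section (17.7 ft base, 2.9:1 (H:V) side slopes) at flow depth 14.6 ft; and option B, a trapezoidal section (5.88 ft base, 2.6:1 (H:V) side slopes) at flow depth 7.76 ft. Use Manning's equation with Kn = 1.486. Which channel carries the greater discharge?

channel A

Channel A: With bottom width b = 17.7 ft and side slope z = 2.9: A = (b + zy)y = (17.7 + 2.9×14.6)×14.6 = 876.6 ft²; P = b + 2y√(1+z²) = 17.7 + 2×14.6×3.068 = 107.3 ft. Hydraulic radius R = A/P = 876.6/107.3 = 8.172 ft. Q_A = (1.486/0.012)·876.6·8.172^(2/3)·√0.0049 = 30830 ft³/s.
Channel B: With bottom width b = 5.88 ft and side slope z = 2.6: A = (b + zy)y = (5.88 + 2.6×7.76)×7.76 = 202.2 ft²; P = b + 2y√(1+z²) = 5.88 + 2×7.76×2.786 = 49.11 ft. Hydraulic radius R = A/P = 202.2/49.11 = 4.117 ft. Q_B = (1.486/0.012)·202.2·4.117^(2/3)·√0.0049 = 4502 ft³/s.
Q_A = 30830 ft³/s vs Q_B = 4502 ft³/s, so channel A carries more.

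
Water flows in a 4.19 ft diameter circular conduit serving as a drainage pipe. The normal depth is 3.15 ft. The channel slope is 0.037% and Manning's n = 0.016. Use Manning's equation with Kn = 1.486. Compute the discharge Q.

For a circular section of diameter D = 4.19 ft at depth y = 3.15 ft, the central angle is θ = 2 arccos(1 − 2y/D) = 4.197 rad. Then A = (D²/8)(θ − sin θ) = 11.12 ft² and P = Dθ/2 = 8.793 ft.
Hydraulic radius R = A/P = 11.12/8.793 = 1.265 ft.
Manning's equation: Q = (1.486/n) A R^(2/3) S^(1/2) = (1.486/0.016) × 11.12 × 1.265^(2/3) × 0.00037^(1/2) = 23.2 ft³/s.

Q = 23.2 ft³/s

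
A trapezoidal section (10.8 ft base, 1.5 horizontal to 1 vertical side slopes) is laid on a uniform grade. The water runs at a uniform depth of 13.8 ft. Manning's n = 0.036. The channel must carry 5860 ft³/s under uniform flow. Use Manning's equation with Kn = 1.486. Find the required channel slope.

With bottom width b = 10.8 ft and side slope z = 1.5: A = (b + zy)y = (10.8 + 1.5×13.8)×13.8 = 434.7 ft²; P = b + 2y√(1+z²) = 10.8 + 2×13.8×1.803 = 60.56 ft.
Hydraulic radius R = A/P = 434.7/60.56 = 7.178 ft.
From Manning's equation, S = [nQ / (1.486 A R^(2/3))]² = [0.036 × 5860 / (1.486 × 434.7 × 7.178^(2/3))]² = 0.0077.

S = 0.0077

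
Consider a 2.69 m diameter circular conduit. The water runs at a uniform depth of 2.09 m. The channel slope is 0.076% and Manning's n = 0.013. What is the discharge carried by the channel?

For a circular section of diameter D = 2.69 m at depth y = 2.09 m, the central angle is θ = 2 arccos(1 − 2y/D) = 4.316 rad. Then A = (D²/8)(θ − sin θ) = 4.738 m² and P = Dθ/2 = 5.805 m.
Hydraulic radius R = A/P = 4.738/5.805 = 0.8162 m.
Manning's equation: Q = (1/n) A R^(2/3) S^(1/2) = (1/0.013) × 4.738 × 0.8162^(2/3) × 0.00076^(1/2) = 8.78 m³/s.

Q = 8.78 m³/s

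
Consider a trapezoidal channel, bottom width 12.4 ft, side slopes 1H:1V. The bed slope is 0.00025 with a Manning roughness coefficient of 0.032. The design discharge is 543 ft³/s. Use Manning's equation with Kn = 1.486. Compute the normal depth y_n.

Manning's equation rearranged: A R^(2/3) = nQ / (1.486·√S) = 0.032 × 543 / (1.486 × √0.00025) = 739.5.
At y = 7.04 ft: A R^(2/3) = 358.3 — too small.
At y = 13.1 ft: A R^(2/3) = 1194 — too large.
At y = 10.3 ft: A R^(2/3) = 739.9 — ≈ 739.5.

y_n = 10.3 ft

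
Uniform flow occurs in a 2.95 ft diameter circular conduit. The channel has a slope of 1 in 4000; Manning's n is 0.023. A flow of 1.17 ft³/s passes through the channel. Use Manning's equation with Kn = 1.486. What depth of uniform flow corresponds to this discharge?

Manning's equation rearranged: A R^(2/3) = nQ / (1.486·√S) = 0.023 × 1.17 / (1.486 × √0.00025) = 1.145.
Trying y = 0.619 ft: A R^(2/3) = 0.5383 — short.
Trying y = 1.01 ft: A R^(2/3) = 1.407 — over.
Trying y = 0.907 ft: A R^(2/3) = 1.146 — ≈ 1.145.

y_n = 0.907 ft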